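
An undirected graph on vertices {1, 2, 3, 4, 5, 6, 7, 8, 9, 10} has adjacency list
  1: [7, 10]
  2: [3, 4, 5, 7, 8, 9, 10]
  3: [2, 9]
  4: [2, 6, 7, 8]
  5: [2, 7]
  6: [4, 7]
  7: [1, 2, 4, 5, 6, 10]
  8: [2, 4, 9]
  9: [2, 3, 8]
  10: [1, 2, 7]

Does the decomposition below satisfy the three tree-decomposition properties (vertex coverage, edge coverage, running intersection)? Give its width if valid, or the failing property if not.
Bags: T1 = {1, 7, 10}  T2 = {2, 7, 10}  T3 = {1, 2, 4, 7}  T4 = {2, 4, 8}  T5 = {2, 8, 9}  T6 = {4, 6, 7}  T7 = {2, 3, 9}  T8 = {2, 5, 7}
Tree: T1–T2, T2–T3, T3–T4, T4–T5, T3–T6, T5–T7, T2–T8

No — bags containing vertex 1 are not connected in the tree.

A tree decomposition must satisfy three properties: every vertex lies in some bag; for every edge, both endpoints lie together in some bag; and for every vertex, the bags containing it form a connected subtree. Here bags containing vertex 1 are not connected in the tree, so the decomposition is invalid.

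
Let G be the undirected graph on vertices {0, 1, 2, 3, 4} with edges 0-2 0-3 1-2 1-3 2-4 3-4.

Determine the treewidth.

2

A width-2 tree decomposition is:
Bags: B1 = {0, 2, 3}  B2 = {2, 3, 4}  B3 = {1, 2, 3}
Tree: B1–B2, B2–B3
The largest bag has 3 vertices, giving width 2; this decomposition certifies tw(G) ≤ 2. The edges 0–3–4–2–0 form a cycle, so G is not a tree and its treewidth is at least 2. The upper and lower bounds meet at 2, so that is the treewidth.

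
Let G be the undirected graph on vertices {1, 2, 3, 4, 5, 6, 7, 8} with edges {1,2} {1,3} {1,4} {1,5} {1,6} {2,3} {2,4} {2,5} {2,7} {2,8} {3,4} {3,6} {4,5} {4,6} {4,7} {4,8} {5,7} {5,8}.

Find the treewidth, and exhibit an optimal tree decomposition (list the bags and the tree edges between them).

The largest bag has 4 vertices, giving width 3; this decomposition certifies tw(G) ≤ 3. Conversely, {1, 2, 3, 4} is a clique of size 4, and the vertices of any clique must share a bag in every tree decomposition; so some bag has ≥ 4 vertices and tw(G) ≥ 3. Therefore the treewidth is 3.

Treewidth 3.
One optimal decomposition is:
Bags: B1 = {2, 4, 5, 7}  B2 = {1, 2, 4, 5}  B3 = {1, 2, 3, 4}  B4 = {1, 3, 4, 6}  B5 = {2, 4, 5, 8}
Tree: B1–B2, B2–B3, B3–B4, B1–B5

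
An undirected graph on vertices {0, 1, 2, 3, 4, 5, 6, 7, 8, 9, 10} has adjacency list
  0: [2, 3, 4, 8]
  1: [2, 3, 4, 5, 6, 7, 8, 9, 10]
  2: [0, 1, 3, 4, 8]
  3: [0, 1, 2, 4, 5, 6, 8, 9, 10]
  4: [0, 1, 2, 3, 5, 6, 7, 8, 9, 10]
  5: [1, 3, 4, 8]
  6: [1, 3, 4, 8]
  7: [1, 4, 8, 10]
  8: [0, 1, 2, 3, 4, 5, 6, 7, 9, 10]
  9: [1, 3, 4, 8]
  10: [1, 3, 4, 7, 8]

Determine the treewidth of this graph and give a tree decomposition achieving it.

Treewidth 4.
One optimal decomposition is:
Bags: B1 = {1, 3, 4, 5, 8}  B2 = {1, 3, 4, 8, 10}  B3 = {1, 3, 4, 8, 9}  B4 = {1, 4, 7, 8, 10}  B5 = {1, 2, 3, 4, 8}  B6 = {0, 2, 3, 4, 8}  B7 = {1, 3, 4, 6, 8}
Tree: B1–B2, B1–B3, B2–B4, B1–B5, B5–B6, B5–B7

Each bag holds 5 vertices, so the decomposition has width 4, which upper-bounds the treewidth. On the other hand G contains the 5-clique {0, 2, 3, 4, 8}. A clique must lie in a single bag of any decomposition, so no decomposition can have width below 4. Hence tw(G) = 4 exactly.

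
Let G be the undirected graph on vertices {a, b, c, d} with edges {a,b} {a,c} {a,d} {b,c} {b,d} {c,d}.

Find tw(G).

A width-3 tree decomposition is:
Bags: B1 = {a, b, c, d}
Tree: (single bag)
With just one bag of size 4, the width is 4 − 1 = 3, so tw(G) ≤ 3. On the other hand G contains the 4-clique {a, b, c, d}. A clique must lie in a single bag of any decomposition, so no decomposition can have width below 3. Therefore the treewidth is 3.

3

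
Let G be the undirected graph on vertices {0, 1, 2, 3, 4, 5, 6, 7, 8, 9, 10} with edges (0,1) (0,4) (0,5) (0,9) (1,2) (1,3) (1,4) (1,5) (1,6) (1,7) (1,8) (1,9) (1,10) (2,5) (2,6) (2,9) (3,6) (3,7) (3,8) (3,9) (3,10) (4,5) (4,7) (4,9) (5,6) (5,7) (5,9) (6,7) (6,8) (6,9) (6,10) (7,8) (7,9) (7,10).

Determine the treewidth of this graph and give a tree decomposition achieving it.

Treewidth 4.
Bags: B1 = {1, 4, 5, 7, 9}  B2 = {1, 5, 6, 7, 9}  B3 = {1, 3, 6, 7, 9}  B4 = {1, 3, 6, 7, 8}  B5 = {0, 1, 4, 5, 9}  B6 = {1, 2, 5, 6, 9}  B7 = {1, 3, 6, 7, 10}
Tree: B1–B2, B2–B3, B3–B4, B1–B5, B2–B6, B4–B7

Each bag holds 5 vertices, so the decomposition has width 4, which upper-bounds the treewidth. On the other hand G contains the 5-clique {0, 1, 4, 5, 9}. A clique must lie in a single bag of any decomposition, so no decomposition can have width below 4. The upper and lower bounds meet at 4, so that is the treewidth.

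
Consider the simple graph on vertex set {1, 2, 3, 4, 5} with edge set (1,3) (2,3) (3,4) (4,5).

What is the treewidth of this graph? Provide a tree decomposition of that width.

Treewidth 1.
One optimal decomposition is:
Bags: B1 = {3, 4}  B2 = {4, 5}  B3 = {2, 3}  B4 = {1, 3}
Tree: B1–B2, B1–B3, B3–B4

Each bag holds 2 vertices, so the decomposition has width 1, which upper-bounds the treewidth. Any graph with an edge has treewidth ≥ 1, and G has the edge 4–3. Combining the bounds, tw(G) = 1.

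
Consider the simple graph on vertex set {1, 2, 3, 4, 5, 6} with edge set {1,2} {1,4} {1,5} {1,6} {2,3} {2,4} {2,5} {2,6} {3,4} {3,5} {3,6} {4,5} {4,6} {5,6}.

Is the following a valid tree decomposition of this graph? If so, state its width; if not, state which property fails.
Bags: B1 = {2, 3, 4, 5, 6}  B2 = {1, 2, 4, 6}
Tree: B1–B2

A tree decomposition must satisfy three properties: every vertex lies in some bag; for every edge, both endpoints lie together in some bag; and for every vertex, the bags containing it form a connected subtree. Here edge (5,1) lies in no bag, so the decomposition is invalid.

No — edge (5,1) lies in no bag.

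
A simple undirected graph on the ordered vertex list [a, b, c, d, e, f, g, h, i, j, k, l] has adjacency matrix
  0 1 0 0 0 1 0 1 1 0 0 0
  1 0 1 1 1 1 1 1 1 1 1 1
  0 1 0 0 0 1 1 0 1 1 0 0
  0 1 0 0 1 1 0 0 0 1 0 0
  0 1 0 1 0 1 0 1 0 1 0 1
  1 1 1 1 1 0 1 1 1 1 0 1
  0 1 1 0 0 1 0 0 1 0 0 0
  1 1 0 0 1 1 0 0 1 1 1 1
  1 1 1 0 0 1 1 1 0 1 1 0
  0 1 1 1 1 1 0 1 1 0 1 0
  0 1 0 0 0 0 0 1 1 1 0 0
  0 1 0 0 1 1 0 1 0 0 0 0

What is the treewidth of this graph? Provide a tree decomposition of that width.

Each bag holds 5 vertices, so the decomposition has width 4, which upper-bounds the treewidth. On the other hand G contains the 5-clique {b, d, e, f, j}. A clique must lie in a single bag of any decomposition, so no decomposition can have width below 4. The upper and lower bounds meet at 4, so that is the treewidth.

Treewidth 4.
One such decomposition:
Bags: B1 = {b, e, f, h, j}  B2 = {b, f, h, i, j}  B3 = {b, c, f, i, j}  B4 = {b, e, f, h, l}  B5 = {a, b, f, h, i}  B6 = {b, h, i, j, k}  B7 = {b, d, e, f, j}  B8 = {b, c, f, g, i}
Tree: B1–B2, B2–B3, B1–B4, B2–B5, B2–B6, B1–B7, B3–B8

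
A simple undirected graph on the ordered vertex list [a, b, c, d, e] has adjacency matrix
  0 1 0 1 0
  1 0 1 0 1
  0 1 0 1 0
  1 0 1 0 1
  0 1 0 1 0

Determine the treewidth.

A width-2 tree decomposition is:
Bags: B1 = {a, b, d}  B2 = {b, d, e}  B3 = {b, c, d}
Tree: B1–B2, B2–B3
Every bag has size at most 3, so the width is 3 − 1 = 2 and tw(G) ≤ 2. The edges d–a–b–e–d form a cycle, so G is not a tree and its treewidth is at least 2. Therefore the treewidth is 2.

2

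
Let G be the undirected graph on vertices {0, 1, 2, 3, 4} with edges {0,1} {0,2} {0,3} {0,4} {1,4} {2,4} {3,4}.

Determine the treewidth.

A width-2 tree decomposition is:
Bags: B1 = {0, 2, 4}  B2 = {0, 3, 4}  B3 = {0, 1, 4}
Tree: B1–B2, B2–B3
Every bag has size at most 3, so the width is 3 − 1 = 2 and tw(G) ≤ 2. On the other hand G contains the 3-clique {0, 1, 4}. A clique must lie in a single bag of any decomposition, so no decomposition can have width below 2. Combining the bounds, tw(G) = 2.

2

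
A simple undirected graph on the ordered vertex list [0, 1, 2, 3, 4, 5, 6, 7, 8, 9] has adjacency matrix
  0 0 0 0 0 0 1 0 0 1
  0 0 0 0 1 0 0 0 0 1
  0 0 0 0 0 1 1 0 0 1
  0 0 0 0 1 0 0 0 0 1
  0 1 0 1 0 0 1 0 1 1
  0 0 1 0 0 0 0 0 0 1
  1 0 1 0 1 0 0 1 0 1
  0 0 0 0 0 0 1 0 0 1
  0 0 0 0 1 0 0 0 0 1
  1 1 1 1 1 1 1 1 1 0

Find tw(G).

2

A width-2 tree decomposition is:
Bags: B1 = {4, 6, 9}  B2 = {6, 7, 9}  B3 = {2, 6, 9}  B4 = {4, 8, 9}  B5 = {3, 4, 9}  B6 = {0, 6, 9}  B7 = {1, 4, 9}  B8 = {2, 5, 9}
Tree: B1–B2, B1–B3, B1–B4, B4–B5, B3–B6, B1–B7, B3–B8
Each bag holds 3 vertices, so the decomposition has width 2, which upper-bounds the treewidth. On the other hand G contains the 3-clique {0, 6, 9}. A clique must lie in a single bag of any decomposition, so no decomposition can have width below 2. The upper and lower bounds meet at 2, so that is the treewidth.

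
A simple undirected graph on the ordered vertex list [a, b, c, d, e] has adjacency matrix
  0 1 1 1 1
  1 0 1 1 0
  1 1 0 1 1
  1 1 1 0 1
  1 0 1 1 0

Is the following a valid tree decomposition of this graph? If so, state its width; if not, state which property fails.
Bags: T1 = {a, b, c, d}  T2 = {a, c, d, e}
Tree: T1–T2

Checking the three conditions: (i) the bags cover all of {a, b, c, d, e}; (ii) for each edge, some bag contains both endpoints; (iii) the bags containing any fixed vertex form a subtree. All hold, so the decomposition is valid with width 4 − 1 = 3.

Yes; width 3.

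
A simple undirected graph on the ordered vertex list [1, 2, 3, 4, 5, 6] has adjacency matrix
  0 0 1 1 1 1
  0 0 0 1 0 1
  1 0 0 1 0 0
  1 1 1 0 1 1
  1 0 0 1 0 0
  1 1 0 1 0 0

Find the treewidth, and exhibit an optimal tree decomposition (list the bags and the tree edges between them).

Treewidth 2.
Bags: B1 = {2, 4, 6}  B2 = {1, 4, 6}  B3 = {1, 4, 5}  B4 = {1, 3, 4}
Tree: B1–B2, B2–B3, B3–B4

Each bag holds 3 vertices, so the decomposition has width 2, which upper-bounds the treewidth. For the lower bound, the 3 vertices {1, 3, 4} are pairwise adjacent, and any tree decomposition puts a clique entirely inside one bag — forcing width ≥ 2. Hence tw(G) = 2 exactly.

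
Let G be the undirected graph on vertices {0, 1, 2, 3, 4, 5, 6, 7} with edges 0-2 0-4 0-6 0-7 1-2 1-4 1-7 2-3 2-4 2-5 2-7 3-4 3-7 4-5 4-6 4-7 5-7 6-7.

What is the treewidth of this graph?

3

A width-3 tree decomposition is:
Bags: B1 = {0, 2, 4, 7}  B2 = {2, 3, 4, 7}  B3 = {2, 4, 5, 7}  B4 = {0, 4, 6, 7}  B5 = {1, 2, 4, 7}
Tree: B1–B2, B1–B3, B1–B4, B1–B5
The largest bag has 4 vertices, giving width 3; this decomposition certifies tw(G) ≤ 3. On the other hand G contains the 4-clique {0, 2, 4, 7}. A clique must lie in a single bag of any decomposition, so no decomposition can have width below 3. The upper and lower bounds meet at 3, so that is the treewidth.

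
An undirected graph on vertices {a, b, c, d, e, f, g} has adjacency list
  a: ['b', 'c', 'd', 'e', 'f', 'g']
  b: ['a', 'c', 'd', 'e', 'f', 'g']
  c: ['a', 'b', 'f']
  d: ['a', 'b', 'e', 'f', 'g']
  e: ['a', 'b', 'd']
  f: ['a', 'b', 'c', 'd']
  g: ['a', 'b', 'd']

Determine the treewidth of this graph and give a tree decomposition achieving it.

Treewidth 3.
One such decomposition:
Bags: B1 = {a, b, d, g}  B2 = {a, b, d, f}  B3 = {a, b, c, f}  B4 = {a, b, d, e}
Tree: B1–B2, B2–B3, B1–B4

The largest bag has 4 vertices, giving width 3; this decomposition certifies tw(G) ≤ 3. Conversely, {a, b, d, g} is a clique of size 4, and the vertices of any clique must share a bag in every tree decomposition; so some bag has ≥ 4 vertices and tw(G) ≥ 3. The upper and lower bounds meet at 3, so that is the treewidth.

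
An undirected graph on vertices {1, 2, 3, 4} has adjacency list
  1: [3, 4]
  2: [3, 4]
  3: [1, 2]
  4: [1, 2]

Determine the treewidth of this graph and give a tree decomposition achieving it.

The largest bag has 3 vertices, giving width 2; this decomposition certifies tw(G) ≤ 2. Since 4–1–3–2–4 is a cycle in G, G is not acyclic. Forests are exactly the graphs of treewidth ≤ 1, so tw(G) ≥ 2. Combining the bounds, tw(G) = 2.

Treewidth 2.
Bags: B1 = {1, 3, 4}  B2 = {2, 3, 4}
Tree: B1–B2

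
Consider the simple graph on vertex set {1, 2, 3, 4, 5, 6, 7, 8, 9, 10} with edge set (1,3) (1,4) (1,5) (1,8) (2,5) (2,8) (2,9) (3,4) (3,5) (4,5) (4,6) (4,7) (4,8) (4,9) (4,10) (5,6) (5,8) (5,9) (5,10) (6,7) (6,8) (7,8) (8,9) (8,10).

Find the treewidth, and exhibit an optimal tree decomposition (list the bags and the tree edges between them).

Treewidth 3.
Bags: B1 = {4, 5, 8, 9}  B2 = {1, 4, 5, 8}  B3 = {4, 5, 8, 10}  B4 = {1, 3, 4, 5}  B5 = {2, 5, 8, 9}  B6 = {4, 5, 6, 8}  B7 = {4, 6, 7, 8}
Tree: B1–B2, B2–B3, B2–B4, B1–B5, B1–B6, B6–B7

Each bag holds 4 vertices, so the decomposition has width 3, which upper-bounds the treewidth. On the other hand G contains the 4-clique {2, 5, 8, 9}. A clique must lie in a single bag of any decomposition, so no decomposition can have width below 3. Combining the bounds, tw(G) = 3.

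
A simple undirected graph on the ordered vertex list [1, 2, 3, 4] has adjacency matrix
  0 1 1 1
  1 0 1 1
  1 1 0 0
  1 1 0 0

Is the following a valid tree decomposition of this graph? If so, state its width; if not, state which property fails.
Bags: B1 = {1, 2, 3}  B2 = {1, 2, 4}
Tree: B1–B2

Checking the three conditions: (i) the bags cover all of {1, 2, 3, 4}; (ii) for each edge, some bag contains both endpoints; (iii) the bags containing any fixed vertex form a subtree. All hold, so the decomposition is valid with width 3 − 1 = 2.

Yes; width 2.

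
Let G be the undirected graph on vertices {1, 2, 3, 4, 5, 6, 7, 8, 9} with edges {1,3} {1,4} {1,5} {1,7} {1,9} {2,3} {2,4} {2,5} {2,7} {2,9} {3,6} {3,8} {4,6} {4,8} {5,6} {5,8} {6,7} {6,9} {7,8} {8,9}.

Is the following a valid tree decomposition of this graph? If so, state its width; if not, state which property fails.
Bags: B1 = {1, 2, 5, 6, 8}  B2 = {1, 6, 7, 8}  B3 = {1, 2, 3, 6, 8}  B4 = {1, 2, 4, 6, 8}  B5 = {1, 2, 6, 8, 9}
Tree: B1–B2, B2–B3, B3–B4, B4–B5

A tree decomposition must satisfy three properties: every vertex lies in some bag; for every edge, both endpoints lie together in some bag; and for every vertex, the bags containing it form a connected subtree. Here edge (2,7) lies in no bag, so the decomposition is invalid.

No — edge (2,7) lies in no bag.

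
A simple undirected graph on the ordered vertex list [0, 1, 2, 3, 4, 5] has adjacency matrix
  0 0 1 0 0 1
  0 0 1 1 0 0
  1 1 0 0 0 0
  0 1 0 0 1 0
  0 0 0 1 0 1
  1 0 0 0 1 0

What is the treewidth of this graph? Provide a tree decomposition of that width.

Each bag holds 3 vertices, so the decomposition has width 2, which upper-bounds the treewidth. The edges 5–0–2–1–3–4–5 form a cycle, so G is not a tree and its treewidth is at least 2. Hence tw(G) = 2 exactly.

Treewidth 2.
Bags: B1 = {0, 2, 5}  B2 = {1, 2, 5}  B3 = {1, 3, 5}  B4 = {3, 4, 5}
Tree: B1–B2, B2–B3, B3–B4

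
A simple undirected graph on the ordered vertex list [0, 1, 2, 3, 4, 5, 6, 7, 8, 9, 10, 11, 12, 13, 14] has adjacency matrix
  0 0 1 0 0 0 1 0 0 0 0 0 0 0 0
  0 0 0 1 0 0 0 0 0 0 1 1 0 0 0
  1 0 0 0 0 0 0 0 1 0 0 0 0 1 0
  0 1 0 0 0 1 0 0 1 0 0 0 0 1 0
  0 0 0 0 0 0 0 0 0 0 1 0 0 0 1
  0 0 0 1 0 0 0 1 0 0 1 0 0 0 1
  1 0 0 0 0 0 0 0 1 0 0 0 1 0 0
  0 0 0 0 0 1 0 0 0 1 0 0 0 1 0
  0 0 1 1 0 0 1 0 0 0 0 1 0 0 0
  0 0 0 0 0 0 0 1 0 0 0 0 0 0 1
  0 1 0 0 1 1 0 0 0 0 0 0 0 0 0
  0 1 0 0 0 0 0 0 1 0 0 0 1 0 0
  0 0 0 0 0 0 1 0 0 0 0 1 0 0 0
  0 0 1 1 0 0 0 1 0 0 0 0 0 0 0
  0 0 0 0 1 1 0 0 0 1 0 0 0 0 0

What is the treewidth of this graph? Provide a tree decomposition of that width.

Each bag holds 4 vertices, so the decomposition has width 3, which upper-bounds the treewidth. For the lower bound: the 4 vertex sets {4,9,14}, {7}, {5}, {1,3,10,13} are disjoint, each induces a connected subgraph, and every pair is joined by at least one edge of G. Contracting each set to a single vertex therefore yields K_{4} as a minor, and since treewidth is minor-monotone, tw(G) ≥ tw(K_{4}) = 3. Therefore the treewidth is 3.

Treewidth 3.
One such decomposition:
Bags: B1 = {4, 7, 9, 14}  B2 = {4, 5, 7, 14}  B3 = {4, 5, 7, 10}  B4 = {5, 7, 10, 13}  B5 = {3, 5, 10, 13}  B6 = {1, 3, 10, 13}  B7 = {1, 2, 3, 13}  B8 = {1, 2, 3, 8}  B9 = {1, 2, 8, 11}  B10 = {0, 2, 8, 11}  B11 = {0, 6, 8, 11}  B12 = {0, 6, 11, 12}
Tree: B1–B2, B2–B3, B3–B4, B4–B5, B5–B6, B6–B7, B7–B8, B8–B9, B9–B10, B10–B11, B11–B12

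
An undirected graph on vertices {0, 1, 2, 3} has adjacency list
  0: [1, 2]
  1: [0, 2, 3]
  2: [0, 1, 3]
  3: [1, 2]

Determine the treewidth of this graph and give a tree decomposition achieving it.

Treewidth 2.
One such decomposition:
Bags: B1 = {1, 2, 3}  B2 = {0, 1, 2}
Tree: B1–B2

The largest bag has 3 vertices, giving width 2; this decomposition certifies tw(G) ≤ 2. On the other hand G contains the 3-clique {0, 1, 2}. A clique must lie in a single bag of any decomposition, so no decomposition can have width below 2. Hence tw(G) = 2 exactly.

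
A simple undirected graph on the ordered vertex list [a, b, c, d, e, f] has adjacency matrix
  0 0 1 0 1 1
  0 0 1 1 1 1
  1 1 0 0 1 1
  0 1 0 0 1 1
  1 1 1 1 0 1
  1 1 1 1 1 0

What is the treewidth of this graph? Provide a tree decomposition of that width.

Treewidth 3.
One such decomposition:
Bags: B1 = {b, d, e, f}  B2 = {b, c, e, f}  B3 = {a, c, e, f}
Tree: B1–B2, B2–B3

Each bag holds 4 vertices, so the decomposition has width 3, which upper-bounds the treewidth. Conversely, {b, d, e, f} is a clique of size 4, and the vertices of any clique must share a bag in every tree decomposition; so some bag has ≥ 4 vertices and tw(G) ≥ 3. Therefore the treewidth is 3.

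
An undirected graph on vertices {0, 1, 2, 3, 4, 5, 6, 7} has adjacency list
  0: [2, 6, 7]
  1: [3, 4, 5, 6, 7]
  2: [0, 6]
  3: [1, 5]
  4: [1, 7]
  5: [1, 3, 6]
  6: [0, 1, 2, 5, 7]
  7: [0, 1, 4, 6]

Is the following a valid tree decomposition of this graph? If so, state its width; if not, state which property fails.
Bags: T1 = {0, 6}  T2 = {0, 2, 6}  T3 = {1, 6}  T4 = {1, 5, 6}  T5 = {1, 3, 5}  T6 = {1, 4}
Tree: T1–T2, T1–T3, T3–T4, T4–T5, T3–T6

A tree decomposition must satisfy three properties: every vertex lies in some bag; for every edge, both endpoints lie together in some bag; and for every vertex, the bags containing it form a connected subtree. Here vertex 7 appears in no bag, so the decomposition is invalid.

No — vertex 7 appears in no bag.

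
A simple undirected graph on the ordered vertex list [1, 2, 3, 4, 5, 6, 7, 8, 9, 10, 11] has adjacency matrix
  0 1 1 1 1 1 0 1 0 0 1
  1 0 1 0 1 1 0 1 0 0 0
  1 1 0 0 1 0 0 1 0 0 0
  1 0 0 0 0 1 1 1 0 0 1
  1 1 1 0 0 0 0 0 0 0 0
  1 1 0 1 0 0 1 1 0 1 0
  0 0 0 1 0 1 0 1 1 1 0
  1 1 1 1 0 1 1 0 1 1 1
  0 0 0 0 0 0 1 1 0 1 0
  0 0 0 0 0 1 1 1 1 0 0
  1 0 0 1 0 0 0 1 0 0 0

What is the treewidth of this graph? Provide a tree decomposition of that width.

Treewidth 3.
Bags: B1 = {1, 2, 3, 8}  B2 = {1, 2, 6, 8}  B3 = {1, 4, 6, 8}  B4 = {1, 4, 8, 11}  B5 = {1, 2, 3, 5}  B6 = {4, 6, 7, 8}  B7 = {6, 7, 8, 10}  B8 = {7, 8, 9, 10}
Tree: B1–B2, B2–B3, B3–B4, B1–B5, B3–B6, B6–B7, B7–B8

Each bag holds 4 vertices, so the decomposition has width 3, which upper-bounds the treewidth. For the lower bound, the 4 vertices {1, 2, 3, 8} are pairwise adjacent, and any tree decomposition puts a clique entirely inside one bag — forcing width ≥ 3. Combining the bounds, tw(G) = 3.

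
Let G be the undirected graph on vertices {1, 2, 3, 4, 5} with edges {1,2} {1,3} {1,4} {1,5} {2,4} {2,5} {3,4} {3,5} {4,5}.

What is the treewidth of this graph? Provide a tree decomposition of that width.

Treewidth 3.
One optimal decomposition is:
Bags: B1 = {1, 2, 4, 5}  B2 = {1, 3, 4, 5}
Tree: B1–B2

The largest bag has 4 vertices, giving width 3; this decomposition certifies tw(G) ≤ 3. On the other hand G contains the 4-clique {1, 2, 4, 5}. A clique must lie in a single bag of any decomposition, so no decomposition can have width below 3. Hence tw(G) = 3 exactly.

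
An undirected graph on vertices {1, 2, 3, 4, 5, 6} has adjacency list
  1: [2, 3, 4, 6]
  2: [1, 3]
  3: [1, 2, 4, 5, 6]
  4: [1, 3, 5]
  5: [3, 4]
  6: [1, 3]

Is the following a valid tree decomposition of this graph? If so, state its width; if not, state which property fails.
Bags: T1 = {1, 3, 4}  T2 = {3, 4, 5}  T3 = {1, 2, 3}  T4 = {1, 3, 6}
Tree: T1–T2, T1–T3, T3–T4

Yes; width 2.

Every vertex of G appears in some bag (union = {1, 2, 3, 4, 5, 6}); every edge is covered by a bag; and for each vertex v the set of bags containing v is connected in the bag tree. The decomposition is therefore valid. The largest bag has 3 vertices, so the width is 2.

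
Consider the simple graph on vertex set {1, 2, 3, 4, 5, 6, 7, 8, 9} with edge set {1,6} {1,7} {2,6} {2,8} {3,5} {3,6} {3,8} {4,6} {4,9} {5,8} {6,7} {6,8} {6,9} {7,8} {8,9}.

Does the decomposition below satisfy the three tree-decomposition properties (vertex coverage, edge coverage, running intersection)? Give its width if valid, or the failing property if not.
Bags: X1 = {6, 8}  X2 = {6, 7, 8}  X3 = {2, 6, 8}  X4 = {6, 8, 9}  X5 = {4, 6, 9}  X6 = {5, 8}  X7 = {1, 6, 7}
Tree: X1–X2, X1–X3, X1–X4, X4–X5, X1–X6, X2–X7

No — vertex 3 appears in no bag.

A tree decomposition must satisfy three properties: every vertex lies in some bag; for every edge, both endpoints lie together in some bag; and for every vertex, the bags containing it form a connected subtree. Here vertex 3 appears in no bag, so the decomposition is invalid.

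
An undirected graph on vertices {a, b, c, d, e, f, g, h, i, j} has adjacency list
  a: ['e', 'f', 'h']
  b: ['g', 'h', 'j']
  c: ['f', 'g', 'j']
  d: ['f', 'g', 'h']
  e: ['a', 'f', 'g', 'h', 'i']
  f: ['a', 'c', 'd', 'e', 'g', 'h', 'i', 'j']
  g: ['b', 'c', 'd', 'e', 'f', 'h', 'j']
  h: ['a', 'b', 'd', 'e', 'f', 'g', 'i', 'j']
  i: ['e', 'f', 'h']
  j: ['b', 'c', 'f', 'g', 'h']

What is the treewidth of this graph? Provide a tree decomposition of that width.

Every bag has size at most 4, so the width is 4 − 1 = 3 and tw(G) ≤ 3. Conversely, {d, f, g, h} is a clique of size 4, and the vertices of any clique must share a bag in every tree decomposition; so some bag has ≥ 4 vertices and tw(G) ≥ 3. Combining the bounds, tw(G) = 3.

Treewidth 3.
Bags: B1 = {a, e, f, h}  B2 = {e, f, g, h}  B3 = {f, g, h, j}  B4 = {b, g, h, j}  B5 = {d, f, g, h}  B6 = {e, f, h, i}  B7 = {c, f, g, j}
Tree: B1–B2, B2–B3, B3–B4, B3–B5, B2–B6, B3–B7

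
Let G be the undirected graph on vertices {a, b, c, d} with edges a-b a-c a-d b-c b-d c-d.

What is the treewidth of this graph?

A width-3 tree decomposition is:
Bags: B1 = {a, b, c, d}
Tree: (single bag)
A single bag containing all 4 vertices is trivially a valid decomposition of width 3. For the lower bound, the 4 vertices {a, b, c, d} are pairwise adjacent, and any tree decomposition puts a clique entirely inside one bag — forcing width ≥ 3. The upper and lower bounds meet at 3, so that is the treewidth.

3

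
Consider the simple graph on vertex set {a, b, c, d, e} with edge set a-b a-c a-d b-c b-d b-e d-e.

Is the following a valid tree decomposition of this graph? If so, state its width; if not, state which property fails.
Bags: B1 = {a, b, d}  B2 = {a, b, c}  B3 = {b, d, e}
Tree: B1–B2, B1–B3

Vertex coverage: the bags together contain {a, b, c, d, e}, the full vertex set. Edge coverage: each edge of G has both endpoints in at least one bag. Running intersection: for every vertex, the bags containing it form a connected subtree. All three properties hold, so this is a valid tree decomposition of width max|bag| − 1 = 2, and hence tw(G) ≤ 2.

Yes; width 2.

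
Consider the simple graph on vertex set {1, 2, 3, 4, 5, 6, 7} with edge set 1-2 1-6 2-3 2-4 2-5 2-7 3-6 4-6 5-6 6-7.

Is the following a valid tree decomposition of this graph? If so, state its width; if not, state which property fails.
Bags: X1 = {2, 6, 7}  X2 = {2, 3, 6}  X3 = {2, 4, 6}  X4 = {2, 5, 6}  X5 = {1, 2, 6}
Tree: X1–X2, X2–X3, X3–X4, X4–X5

Yes; width 2.

Checking the three conditions: (i) the bags cover all of {1, 2, 3, 4, 5, 6, 7}; (ii) for each edge, some bag contains both endpoints; (iii) the bags containing any fixed vertex form a subtree. All hold, so the decomposition is valid with width 3 − 1 = 2.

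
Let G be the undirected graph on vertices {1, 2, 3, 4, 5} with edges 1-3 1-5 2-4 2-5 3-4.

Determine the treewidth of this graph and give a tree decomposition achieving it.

Treewidth 2.
One such decomposition:
Bags: B1 = {1, 3, 5}  B2 = {3, 4, 5}  B3 = {2, 4, 5}
Tree: B1–B2, B2–B3

The largest bag has 3 vertices, giving width 2; this decomposition certifies tw(G) ≤ 2. The edges 5–1–3–4–2–5 form a cycle, so G is not a tree and its treewidth is at least 2. Hence tw(G) = 2 exactly.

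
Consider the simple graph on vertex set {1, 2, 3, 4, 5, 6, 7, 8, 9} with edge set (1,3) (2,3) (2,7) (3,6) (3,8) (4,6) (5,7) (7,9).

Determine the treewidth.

A width-1 tree decomposition is:
Bags: B1 = {2, 7}  B2 = {2, 3}  B3 = {3, 8}  B4 = {7, 9}  B5 = {3, 6}  B6 = {1, 3}  B7 = {5, 7}  B8 = {4, 6}
Tree: B1–B2, B2–B3, B1–B4, B3–B5, B2–B6, B4–B7, B5–B8
The largest bag has 2 vertices, giving width 1; this decomposition certifies tw(G) ≤ 1. Since G has at least one edge (e.g. 2–7), it is not an edgeless graph, so tw(G) ≥ 1. The upper and lower bounds meet at 1, so that is the treewidth.

1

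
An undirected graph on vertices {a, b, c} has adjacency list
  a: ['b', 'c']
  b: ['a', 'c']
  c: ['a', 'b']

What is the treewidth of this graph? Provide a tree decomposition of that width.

A single bag containing all 3 vertices is trivially a valid decomposition of width 2. For the lower bound, the 3 vertices {a, b, c} are pairwise adjacent, and any tree decomposition puts a clique entirely inside one bag — forcing width ≥ 2. Hence tw(G) = 2 exactly.

Treewidth 2.
One optimal decomposition is:
Bags: B1 = {a, b, c}
Tree: (single bag)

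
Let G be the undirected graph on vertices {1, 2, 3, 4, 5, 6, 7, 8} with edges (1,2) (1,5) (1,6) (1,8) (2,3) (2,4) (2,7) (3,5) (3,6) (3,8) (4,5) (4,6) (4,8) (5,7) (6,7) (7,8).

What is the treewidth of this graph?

A width-4 tree decomposition is:
Bags: B1 = {1, 3, 4, 7, 8}  B2 = {1, 3, 4, 6, 7}  B3 = {1, 2, 3, 4, 7}  B4 = {1, 3, 4, 5, 7}
Tree: B1–B2, B2–B3, B3–B4
Every bag has size at most 5, so the width is 5 − 1 = 4 and tw(G) ≤ 4. For the lower bound: the 5 vertex sets {4,8}, {6,7}, {1,2}, {3}, {5} are disjoint, each induces a connected subgraph, and every pair is joined by at least one edge of G. Contracting each set to a single vertex therefore yields K_{5} as a minor, and since treewidth is minor-monotone, tw(G) ≥ tw(K_{5}) = 4. Hence tw(G) = 4 exactly.

4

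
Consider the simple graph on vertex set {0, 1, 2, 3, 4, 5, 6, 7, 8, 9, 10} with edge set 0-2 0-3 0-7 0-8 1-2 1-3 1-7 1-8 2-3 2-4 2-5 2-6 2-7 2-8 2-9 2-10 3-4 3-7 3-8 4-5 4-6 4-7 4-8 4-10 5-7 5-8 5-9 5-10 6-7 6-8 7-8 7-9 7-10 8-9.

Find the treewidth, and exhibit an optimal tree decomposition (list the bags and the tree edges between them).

Every bag has size at most 5, so the width is 5 − 1 = 4 and tw(G) ≤ 4. Conversely, {2, 5, 7, 8, 9} is a clique of size 5, and the vertices of any clique must share a bag in every tree decomposition; so some bag has ≥ 5 vertices and tw(G) ≥ 4. Combining the bounds, tw(G) = 4.

Treewidth 4.
Bags: B1 = {2, 4, 5, 7, 8}  B2 = {2, 3, 4, 7, 8}  B3 = {0, 2, 3, 7, 8}  B4 = {2, 4, 6, 7, 8}  B5 = {1, 2, 3, 7, 8}  B6 = {2, 4, 5, 7, 10}  B7 = {2, 5, 7, 8, 9}
Tree: B1–B2, B2–B3, B1–B4, B3–B5, B1–B6, B1–B7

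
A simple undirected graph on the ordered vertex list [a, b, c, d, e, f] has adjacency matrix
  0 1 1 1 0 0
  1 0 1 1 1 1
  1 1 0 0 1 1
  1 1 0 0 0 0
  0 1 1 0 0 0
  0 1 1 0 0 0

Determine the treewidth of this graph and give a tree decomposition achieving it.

The largest bag has 3 vertices, giving width 2; this decomposition certifies tw(G) ≤ 2. Conversely, {a, b, d} is a clique of size 3, and the vertices of any clique must share a bag in every tree decomposition; so some bag has ≥ 3 vertices and tw(G) ≥ 2. Combining the bounds, tw(G) = 2.

Treewidth 2.
One optimal decomposition is:
Bags: B1 = {b, c, e}  B2 = {b, c, f}  B3 = {a, b, c}  B4 = {a, b, d}
Tree: B1–B2, B1–B3, B3–B4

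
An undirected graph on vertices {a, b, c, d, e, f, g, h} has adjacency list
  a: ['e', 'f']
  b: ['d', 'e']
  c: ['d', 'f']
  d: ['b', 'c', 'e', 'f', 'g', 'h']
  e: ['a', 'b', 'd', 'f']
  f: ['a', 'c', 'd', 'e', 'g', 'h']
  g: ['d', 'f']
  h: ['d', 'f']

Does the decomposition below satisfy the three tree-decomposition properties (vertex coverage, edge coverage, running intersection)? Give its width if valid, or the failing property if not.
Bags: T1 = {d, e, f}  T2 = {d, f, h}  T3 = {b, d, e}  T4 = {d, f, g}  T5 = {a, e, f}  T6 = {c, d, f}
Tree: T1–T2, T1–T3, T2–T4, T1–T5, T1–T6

Checking the three conditions: (i) the bags cover all of {a, b, c, d, e, f, g, h}; (ii) for each edge, some bag contains both endpoints; (iii) the bags containing any fixed vertex form a subtree. All hold, so the decomposition is valid with width 3 − 1 = 2.

Yes; width 2.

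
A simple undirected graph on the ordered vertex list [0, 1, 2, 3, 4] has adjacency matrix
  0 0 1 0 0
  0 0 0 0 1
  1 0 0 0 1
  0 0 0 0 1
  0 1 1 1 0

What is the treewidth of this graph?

A width-1 tree decomposition is:
Bags: B1 = {2, 4}  B2 = {1, 4}  B3 = {0, 2}  B4 = {3, 4}
Tree: B1–B2, B1–B3, B1–B4
Each bag holds 2 vertices, so the decomposition has width 1, which upper-bounds the treewidth. G has an edge, so its treewidth is at least 1. Hence tw(G) = 1 exactly.

1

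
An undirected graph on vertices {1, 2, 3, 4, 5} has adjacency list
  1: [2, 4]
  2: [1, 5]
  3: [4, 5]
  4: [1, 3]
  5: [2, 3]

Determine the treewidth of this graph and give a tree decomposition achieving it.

Every bag has size at most 3, so the width is 3 − 1 = 2 and tw(G) ≤ 2. Since 5–2–1–4–3–5 is a cycle in G, G is not acyclic. Forests are exactly the graphs of treewidth ≤ 1, so tw(G) ≥ 2. Therefore the treewidth is 2.

Treewidth 2.
One optimal decomposition is:
Bags: B1 = {1, 2, 5}  B2 = {1, 4, 5}  B3 = {3, 4, 5}
Tree: B1–B2, B2–B3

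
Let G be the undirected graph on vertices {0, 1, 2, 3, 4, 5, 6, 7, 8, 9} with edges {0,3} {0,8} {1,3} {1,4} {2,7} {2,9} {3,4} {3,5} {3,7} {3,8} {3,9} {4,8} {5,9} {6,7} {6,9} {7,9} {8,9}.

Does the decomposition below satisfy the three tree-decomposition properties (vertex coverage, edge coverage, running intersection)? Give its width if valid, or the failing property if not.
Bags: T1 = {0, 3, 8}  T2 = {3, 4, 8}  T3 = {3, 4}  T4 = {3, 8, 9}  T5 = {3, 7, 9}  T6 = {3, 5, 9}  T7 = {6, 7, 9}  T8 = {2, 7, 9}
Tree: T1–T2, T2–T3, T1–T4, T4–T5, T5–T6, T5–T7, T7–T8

A tree decomposition must satisfy three properties: every vertex lies in some bag; for every edge, both endpoints lie together in some bag; and for every vertex, the bags containing it form a connected subtree. Here vertex 1 appears in no bag, so the decomposition is invalid.

No — vertex 1 appears in no bag.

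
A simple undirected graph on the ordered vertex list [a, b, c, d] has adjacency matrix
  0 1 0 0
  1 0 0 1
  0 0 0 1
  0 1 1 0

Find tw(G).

1

A width-1 tree decomposition is:
Bags: B1 = {c, d}  B2 = {b, d}  B3 = {a, b}
Tree: B1–B2, B2–B3
Every bag has size at most 2, so the width is 2 − 1 = 1 and tw(G) ≤ 1. Any graph with an edge has treewidth ≥ 1, and G has the edge c–d. Therefore the treewidth is 1.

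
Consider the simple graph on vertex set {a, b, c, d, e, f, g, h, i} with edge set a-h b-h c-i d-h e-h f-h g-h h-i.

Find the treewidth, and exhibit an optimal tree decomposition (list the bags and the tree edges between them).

Treewidth 1.
One such decomposition:
Bags: B1 = {f, h}  B2 = {h, i}  B3 = {b, h}  B4 = {a, h}  B5 = {d, h}  B6 = {g, h}  B7 = {c, i}  B8 = {e, h}
Tree: B1–B2, B1–B3, B2–B4, B4–B5, B1–B6, B2–B7, B2–B8

Every bag has size at most 2, so the width is 2 − 1 = 1 and tw(G) ≤ 1. Any graph with an edge has treewidth ≥ 1, and G has the edge h–f. Therefore the treewidth is 1.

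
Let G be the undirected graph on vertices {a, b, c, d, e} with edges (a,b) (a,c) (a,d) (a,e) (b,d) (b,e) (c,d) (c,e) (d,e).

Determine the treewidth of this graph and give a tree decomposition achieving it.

Each bag holds 4 vertices, so the decomposition has width 3, which upper-bounds the treewidth. On the other hand G contains the 4-clique {a, c, d, e}. A clique must lie in a single bag of any decomposition, so no decomposition can have width below 3. The upper and lower bounds meet at 3, so that is the treewidth.

Treewidth 3.
One such decomposition:
Bags: B1 = {a, b, d, e}  B2 = {a, c, d, e}
Tree: B1–B2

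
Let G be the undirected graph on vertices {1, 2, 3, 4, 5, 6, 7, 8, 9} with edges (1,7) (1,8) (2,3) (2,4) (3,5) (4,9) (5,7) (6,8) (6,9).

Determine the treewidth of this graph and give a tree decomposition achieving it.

Each bag holds 3 vertices, so the decomposition has width 2, which upper-bounds the treewidth. Since 4–9–6–8–1–7–5–3–2–4 is a cycle in G, G is not acyclic. Forests are exactly the graphs of treewidth ≤ 1, so tw(G) ≥ 2. Therefore the treewidth is 2.

Treewidth 2.
One optimal decomposition is:
Bags: B1 = {4, 6, 9}  B2 = {4, 6, 8}  B3 = {1, 4, 8}  B4 = {1, 4, 7}  B5 = {4, 5, 7}  B6 = {3, 4, 5}  B7 = {2, 3, 4}
Tree: B1–B2, B2–B3, B3–B4, B4–B5, B5–B6, B6–B7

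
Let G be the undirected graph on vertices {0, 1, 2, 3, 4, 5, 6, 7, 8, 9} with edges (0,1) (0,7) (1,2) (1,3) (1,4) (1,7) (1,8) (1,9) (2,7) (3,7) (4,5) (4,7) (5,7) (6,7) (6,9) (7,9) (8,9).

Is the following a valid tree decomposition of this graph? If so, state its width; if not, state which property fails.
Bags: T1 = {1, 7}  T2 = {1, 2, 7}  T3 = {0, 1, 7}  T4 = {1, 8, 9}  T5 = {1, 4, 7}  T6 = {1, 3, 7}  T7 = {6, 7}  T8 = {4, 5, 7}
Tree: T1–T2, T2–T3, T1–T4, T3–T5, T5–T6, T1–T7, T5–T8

A tree decomposition must satisfy three properties: every vertex lies in some bag; for every edge, both endpoints lie together in some bag; and for every vertex, the bags containing it form a connected subtree. Here edge (9,7) lies in no bag, so the decomposition is invalid.

No — edge (9,7) lies in no bag.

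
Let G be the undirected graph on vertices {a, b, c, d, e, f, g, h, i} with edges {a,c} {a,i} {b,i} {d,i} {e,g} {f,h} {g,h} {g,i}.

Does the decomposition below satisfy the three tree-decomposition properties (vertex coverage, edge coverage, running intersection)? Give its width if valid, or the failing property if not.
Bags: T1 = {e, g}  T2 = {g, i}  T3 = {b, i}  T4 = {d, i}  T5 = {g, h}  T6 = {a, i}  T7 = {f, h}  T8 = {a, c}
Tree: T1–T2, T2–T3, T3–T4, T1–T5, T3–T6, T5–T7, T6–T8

Every vertex of G appears in some bag (union = {a, b, c, d, e, f, g, h, i}); every edge is covered by a bag; and for each vertex v the set of bags containing v is connected in the bag tree. The decomposition is therefore valid. The largest bag has 2 vertices, so the width is 1.

Yes; width 1.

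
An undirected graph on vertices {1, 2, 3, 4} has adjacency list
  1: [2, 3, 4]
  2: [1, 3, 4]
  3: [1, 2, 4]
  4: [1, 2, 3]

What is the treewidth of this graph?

3

A width-3 tree decomposition is:
Bags: B1 = {1, 2, 3, 4}
Tree: (single bag)
With just one bag of size 4, the width is 4 − 1 = 3, so tw(G) ≤ 3. On the other hand G contains the 4-clique {1, 2, 3, 4}. A clique must lie in a single bag of any decomposition, so no decomposition can have width below 3. Combining the bounds, tw(G) = 3.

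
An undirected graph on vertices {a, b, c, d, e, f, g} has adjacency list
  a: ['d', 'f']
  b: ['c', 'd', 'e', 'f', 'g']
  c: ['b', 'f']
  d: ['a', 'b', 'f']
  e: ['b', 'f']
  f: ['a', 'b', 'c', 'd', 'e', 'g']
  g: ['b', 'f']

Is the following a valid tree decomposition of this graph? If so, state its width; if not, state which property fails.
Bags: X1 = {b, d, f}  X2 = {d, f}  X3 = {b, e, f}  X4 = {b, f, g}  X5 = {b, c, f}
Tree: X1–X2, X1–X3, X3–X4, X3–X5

A tree decomposition must satisfy three properties: every vertex lies in some bag; for every edge, both endpoints lie together in some bag; and for every vertex, the bags containing it form a connected subtree. Here vertex a appears in no bag, so the decomposition is invalid.

No — vertex a appears in no bag.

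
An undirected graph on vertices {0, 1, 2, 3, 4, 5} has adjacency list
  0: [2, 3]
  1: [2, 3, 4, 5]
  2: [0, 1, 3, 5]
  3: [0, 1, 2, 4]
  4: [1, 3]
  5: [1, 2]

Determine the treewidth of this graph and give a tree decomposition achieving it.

Every bag has size at most 3, so the width is 3 − 1 = 2 and tw(G) ≤ 2. For the lower bound, the 3 vertices {0, 2, 3} are pairwise adjacent, and any tree decomposition puts a clique entirely inside one bag — forcing width ≥ 2. Hence tw(G) = 2 exactly.

Treewidth 2.
One optimal decomposition is:
Bags: B1 = {1, 3, 4}  B2 = {1, 2, 3}  B3 = {1, 2, 5}  B4 = {0, 2, 3}
Tree: B1–B2, B2–B3, B2–B4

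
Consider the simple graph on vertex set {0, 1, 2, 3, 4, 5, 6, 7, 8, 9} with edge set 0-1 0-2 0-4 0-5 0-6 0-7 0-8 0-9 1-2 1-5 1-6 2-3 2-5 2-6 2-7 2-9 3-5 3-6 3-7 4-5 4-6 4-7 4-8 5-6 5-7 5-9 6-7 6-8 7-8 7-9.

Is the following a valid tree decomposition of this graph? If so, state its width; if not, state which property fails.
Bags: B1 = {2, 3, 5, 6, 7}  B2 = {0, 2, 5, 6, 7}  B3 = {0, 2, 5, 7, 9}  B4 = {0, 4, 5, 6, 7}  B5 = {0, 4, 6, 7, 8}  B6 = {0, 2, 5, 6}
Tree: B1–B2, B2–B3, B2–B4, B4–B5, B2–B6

A tree decomposition must satisfy three properties: every vertex lies in some bag; for every edge, both endpoints lie together in some bag; and for every vertex, the bags containing it form a connected subtree. Here vertex 1 appears in no bag, so the decomposition is invalid.

No — vertex 1 appears in no bag.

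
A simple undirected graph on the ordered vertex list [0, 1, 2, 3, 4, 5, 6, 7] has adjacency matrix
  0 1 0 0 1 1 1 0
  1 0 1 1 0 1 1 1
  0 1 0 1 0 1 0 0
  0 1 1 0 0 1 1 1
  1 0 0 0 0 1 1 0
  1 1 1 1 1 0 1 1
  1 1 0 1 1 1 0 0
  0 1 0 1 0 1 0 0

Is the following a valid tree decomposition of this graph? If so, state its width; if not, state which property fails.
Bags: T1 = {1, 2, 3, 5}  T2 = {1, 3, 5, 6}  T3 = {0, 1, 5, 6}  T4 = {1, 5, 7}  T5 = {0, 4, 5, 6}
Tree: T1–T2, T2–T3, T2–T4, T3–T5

A tree decomposition must satisfy three properties: every vertex lies in some bag; for every edge, both endpoints lie together in some bag; and for every vertex, the bags containing it form a connected subtree. Here edge (3,7) lies in no bag, so the decomposition is invalid.

No — edge (3,7) lies in no bag.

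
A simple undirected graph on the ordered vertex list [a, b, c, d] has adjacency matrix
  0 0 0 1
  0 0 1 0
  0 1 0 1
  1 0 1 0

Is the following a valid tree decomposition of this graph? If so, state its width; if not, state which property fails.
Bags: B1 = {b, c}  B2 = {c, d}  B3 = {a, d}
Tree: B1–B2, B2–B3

Every vertex of G appears in some bag (union = {a, b, c, d}); every edge is covered by a bag; and for each vertex v the set of bags containing v is connected in the bag tree. The decomposition is therefore valid. The largest bag has 2 vertices, so the width is 1.

Yes; width 1.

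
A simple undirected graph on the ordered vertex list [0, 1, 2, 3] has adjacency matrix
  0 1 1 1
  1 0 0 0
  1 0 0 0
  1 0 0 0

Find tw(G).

1

A width-1 tree decomposition is:
Bags: B1 = {0, 3}  B2 = {0, 2}  B3 = {0, 1}
Tree: B1–B2, B1–B3
The largest bag has 2 vertices, giving width 1; this decomposition certifies tw(G) ≤ 1. G has an edge, so its treewidth is at least 1. Combining the bounds, tw(G) = 1.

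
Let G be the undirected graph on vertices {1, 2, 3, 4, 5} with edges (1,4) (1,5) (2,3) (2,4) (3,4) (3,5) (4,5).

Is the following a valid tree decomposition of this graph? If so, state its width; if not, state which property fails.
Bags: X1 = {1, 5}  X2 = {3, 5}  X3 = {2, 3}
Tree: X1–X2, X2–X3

A tree decomposition must satisfy three properties: every vertex lies in some bag; for every edge, both endpoints lie together in some bag; and for every vertex, the bags containing it form a connected subtree. Here vertex 4 appears in no bag, so the decomposition is invalid.

No — vertex 4 appears in no bag.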